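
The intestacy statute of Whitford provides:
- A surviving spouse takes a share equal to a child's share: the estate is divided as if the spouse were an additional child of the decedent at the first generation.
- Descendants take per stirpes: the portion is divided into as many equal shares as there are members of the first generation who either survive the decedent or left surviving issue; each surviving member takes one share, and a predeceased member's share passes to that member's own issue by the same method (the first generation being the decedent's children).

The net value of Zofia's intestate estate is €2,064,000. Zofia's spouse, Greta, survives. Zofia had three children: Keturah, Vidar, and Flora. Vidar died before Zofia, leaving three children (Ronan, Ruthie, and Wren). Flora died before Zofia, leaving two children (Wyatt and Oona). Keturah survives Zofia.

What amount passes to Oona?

The spouse counts as an additional share at the children's level, so there are 4 primary shares of €516,000. Greta takes one such share (€516,000).
The children's combined portion (€1,548,000) is divided into 3 shares of €516,000: Keturah takes €516,000; Vidar's €516,000 share passes to Vidar's issue; Flora's €516,000 share passes to Flora's issue.
Vidar's share (€516,000) is divided into 3 shares of €172,000: Ronan, Ruthie, and Wren each take €172,000.
Flora's share (€516,000) is divided into 2 shares of €258,000: Wyatt and Oona each take €258,000.

Oona receives €258,000.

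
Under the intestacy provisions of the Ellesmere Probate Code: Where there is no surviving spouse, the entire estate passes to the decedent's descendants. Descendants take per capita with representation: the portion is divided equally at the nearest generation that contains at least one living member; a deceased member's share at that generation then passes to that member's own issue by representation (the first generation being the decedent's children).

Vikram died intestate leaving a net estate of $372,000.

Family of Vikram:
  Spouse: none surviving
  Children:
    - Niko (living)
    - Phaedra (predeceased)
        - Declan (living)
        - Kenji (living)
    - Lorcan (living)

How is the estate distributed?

The entire $372,000 passes to the descendants.
That amount ($372,000) is divided into 3 shares of $124,000: Niko and Lorcan each take $124,000; Phaedra's $124,000 share passes to Phaedra's issue.
Phaedra's share ($124,000) is divided into 2 shares of $62,000: Declan and Kenji each take $62,000.

Niko: $124,000; Declan: $62,000; Kenji: $62,000; Lorcan: $124,000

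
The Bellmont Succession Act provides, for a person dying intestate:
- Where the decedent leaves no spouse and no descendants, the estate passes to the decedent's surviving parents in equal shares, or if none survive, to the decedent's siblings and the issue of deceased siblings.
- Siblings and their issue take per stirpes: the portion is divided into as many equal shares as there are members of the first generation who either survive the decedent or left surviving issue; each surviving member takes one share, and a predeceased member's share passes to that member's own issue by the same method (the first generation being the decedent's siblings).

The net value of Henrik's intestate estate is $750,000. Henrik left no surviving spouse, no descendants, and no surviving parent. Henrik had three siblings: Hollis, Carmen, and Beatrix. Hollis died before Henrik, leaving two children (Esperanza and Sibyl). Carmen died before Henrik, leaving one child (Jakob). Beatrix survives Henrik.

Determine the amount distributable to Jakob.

Jakob receives $250,000.

The entire $750,000 passes to the siblings and their issue.
That amount ($750,000) is divided into 3 shares of $250,000: Beatrix takes $250,000; Hollis's $250,000 share passes to Hollis's issue; Carmen's $250,000 share passes to Carmen's issue.
Hollis's share ($250,000) is divided into 2 shares of $125,000: Esperanza and Sibyl each take $125,000.
Carmen's share ($250,000) passes entirely to Jakob.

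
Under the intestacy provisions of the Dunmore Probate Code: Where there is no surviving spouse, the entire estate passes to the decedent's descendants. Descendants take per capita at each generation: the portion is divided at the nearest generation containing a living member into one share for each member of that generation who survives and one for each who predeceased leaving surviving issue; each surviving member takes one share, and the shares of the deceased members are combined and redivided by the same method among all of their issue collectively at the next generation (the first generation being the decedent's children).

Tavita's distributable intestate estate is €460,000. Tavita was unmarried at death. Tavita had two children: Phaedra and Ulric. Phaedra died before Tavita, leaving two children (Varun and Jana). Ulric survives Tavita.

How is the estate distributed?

Varun: €115,000; Jana: €115,000; Ulric: €230,000

The entire €460,000 passes to the descendants.
That amount (€460,000) is divided at the children's generation into 2 shares of €230,000. Ulric takes €230,000. The remaining share for the deceased Phaedra (€230,000) is carried to the next generation.
That pool (€230,000) is divided at the grandchildren's generation equally among Varun and Jana: €115,000 each.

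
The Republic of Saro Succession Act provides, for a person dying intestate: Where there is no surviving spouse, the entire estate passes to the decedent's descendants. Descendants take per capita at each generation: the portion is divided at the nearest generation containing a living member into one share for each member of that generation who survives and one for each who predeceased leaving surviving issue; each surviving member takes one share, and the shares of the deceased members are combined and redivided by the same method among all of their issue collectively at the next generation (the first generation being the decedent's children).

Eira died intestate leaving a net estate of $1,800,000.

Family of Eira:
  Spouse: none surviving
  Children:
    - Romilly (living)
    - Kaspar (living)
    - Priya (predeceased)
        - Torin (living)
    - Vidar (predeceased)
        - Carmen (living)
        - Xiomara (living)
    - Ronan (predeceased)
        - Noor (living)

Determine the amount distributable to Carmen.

Carmen receives $270,000.

The entire $1,800,000 passes to the descendants.
That amount ($1,800,000) is divided at the children's generation into 5 shares of $360,000. Romilly and Kaspar each take $360,000. The 3 shares of the deceased (Priya, Vidar, and Ronan) are combined into a pool of $1,080,000.
That pool ($1,080,000) is divided at the grandchildren's generation equally among Torin, Carmen, Xiomara, and Noor: $270,000 each.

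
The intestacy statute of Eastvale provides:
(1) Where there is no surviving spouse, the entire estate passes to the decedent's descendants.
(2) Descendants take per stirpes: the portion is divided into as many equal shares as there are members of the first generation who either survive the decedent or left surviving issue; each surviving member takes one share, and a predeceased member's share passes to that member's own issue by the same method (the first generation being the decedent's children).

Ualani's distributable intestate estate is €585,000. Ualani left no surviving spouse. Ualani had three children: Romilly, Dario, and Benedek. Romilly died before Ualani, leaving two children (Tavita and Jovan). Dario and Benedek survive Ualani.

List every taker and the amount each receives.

Tavita: €97,500; Jovan: €97,500; Dario: €195,000; Benedek: €195,000

The entire €585,000 passes to the descendants.
That amount (€585,000) is divided into 3 shares of €195,000: Dario and Benedek each take €195,000; Romilly's €195,000 share passes to Romilly's issue.
Romilly's share (€195,000) is divided into 2 shares of €97,500: Tavita and Jovan each take €97,500.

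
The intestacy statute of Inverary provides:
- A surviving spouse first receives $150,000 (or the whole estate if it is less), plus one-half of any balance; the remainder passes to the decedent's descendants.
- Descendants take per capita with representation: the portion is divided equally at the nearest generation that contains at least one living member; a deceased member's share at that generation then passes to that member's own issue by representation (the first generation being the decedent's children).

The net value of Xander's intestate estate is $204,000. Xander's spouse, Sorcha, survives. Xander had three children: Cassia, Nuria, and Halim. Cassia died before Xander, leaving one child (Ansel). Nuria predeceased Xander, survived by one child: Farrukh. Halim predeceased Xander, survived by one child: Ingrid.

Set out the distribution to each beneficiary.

Sorcha: $177,000; Ansel: $9,000; Farrukh: $9,000; Ingrid: $9,000

Sorcha first takes $150,000, leaving a balance of $54,000. Sorcha then takes one-half of the balance ($27,000), for a total of $177,000. The remaining $27,000 passes to the descendants.
No child survives, so the initial division is made at the grandchildren's generation.
The descendants' portion ($27,000) is divided into 3 shares of $9,000: Ansel, Farrukh, and Ingrid each take $9,000.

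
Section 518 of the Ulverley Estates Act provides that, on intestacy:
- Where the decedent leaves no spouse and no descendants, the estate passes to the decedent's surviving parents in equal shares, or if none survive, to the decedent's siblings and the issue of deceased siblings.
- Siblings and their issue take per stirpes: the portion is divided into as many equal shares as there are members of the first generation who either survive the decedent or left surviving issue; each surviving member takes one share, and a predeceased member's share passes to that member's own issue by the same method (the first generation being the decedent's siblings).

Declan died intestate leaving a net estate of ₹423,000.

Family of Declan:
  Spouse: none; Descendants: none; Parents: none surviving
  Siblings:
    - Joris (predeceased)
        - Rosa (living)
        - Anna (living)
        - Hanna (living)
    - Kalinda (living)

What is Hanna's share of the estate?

The entire ₹423,000 passes to the siblings and their issue.
That amount (₹423,000) is divided into 2 shares of ₹211,500: Kalinda takes ₹211,500; Joris's ₹211,500 share passes to Joris's issue.
Joris's share (₹211,500) is divided into 3 shares of ₹70,500: Rosa, Anna, and Hanna each take ₹70,500.

Hanna receives ₹70,500.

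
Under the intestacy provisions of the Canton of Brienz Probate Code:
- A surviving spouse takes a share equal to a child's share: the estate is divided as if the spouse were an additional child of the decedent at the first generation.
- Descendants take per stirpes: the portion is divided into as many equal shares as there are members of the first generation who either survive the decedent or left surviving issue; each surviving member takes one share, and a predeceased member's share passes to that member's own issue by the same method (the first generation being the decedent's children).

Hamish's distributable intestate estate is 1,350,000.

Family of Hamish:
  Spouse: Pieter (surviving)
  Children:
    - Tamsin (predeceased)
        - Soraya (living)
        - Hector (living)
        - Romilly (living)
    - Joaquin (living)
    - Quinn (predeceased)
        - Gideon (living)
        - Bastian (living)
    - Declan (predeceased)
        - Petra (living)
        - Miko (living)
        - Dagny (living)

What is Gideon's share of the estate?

Gideon receives 135,000.

The spouse counts as an additional share at the children's level, so there are 5 primary shares of 270,000. Pieter takes one such share (270,000).
The children's combined portion (1,080,000) is divided into 4 shares of 270,000: Joaquin takes 270,000; Tamsin's 270,000 share passes to Tamsin's issue; Quinn's 270,000 share passes to Quinn's issue; Declan's 270,000 share passes to Declan's issue.
Tamsin's share (270,000) is divided into 3 shares of 90,000: Soraya, Hector, and Romilly each take 90,000.
Quinn's share (270,000) is divided into 2 shares of 135,000: Gideon and Bastian each take 135,000.
Declan's share (270,000) is divided into 3 shares of 90,000: Petra, Miko, and Dagny each take 90,000.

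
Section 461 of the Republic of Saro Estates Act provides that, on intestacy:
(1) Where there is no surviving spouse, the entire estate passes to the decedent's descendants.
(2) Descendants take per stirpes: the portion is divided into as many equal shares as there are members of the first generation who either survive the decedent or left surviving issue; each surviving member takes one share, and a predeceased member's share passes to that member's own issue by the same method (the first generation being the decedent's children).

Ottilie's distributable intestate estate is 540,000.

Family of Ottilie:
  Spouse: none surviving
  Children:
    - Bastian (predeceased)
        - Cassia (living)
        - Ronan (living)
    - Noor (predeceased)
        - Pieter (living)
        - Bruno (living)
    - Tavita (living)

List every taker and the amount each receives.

The entire 540,000 passes to the descendants.
That amount (540,000) is divided into 3 shares of 180,000: Tavita takes 180,000; Bastian's 180,000 share passes to Bastian's issue; Noor's 180,000 share passes to Noor's issue.
Bastian's share (180,000) is divided into 2 shares of 90,000: Cassia and Ronan each take 90,000.
Noor's share (180,000) is divided into 2 shares of 90,000: Pieter and Bruno each take 90,000.

Cassia: 90,000; Ronan: 90,000; Pieter: 90,000; Bruno: 90,000; Tavita: 180,000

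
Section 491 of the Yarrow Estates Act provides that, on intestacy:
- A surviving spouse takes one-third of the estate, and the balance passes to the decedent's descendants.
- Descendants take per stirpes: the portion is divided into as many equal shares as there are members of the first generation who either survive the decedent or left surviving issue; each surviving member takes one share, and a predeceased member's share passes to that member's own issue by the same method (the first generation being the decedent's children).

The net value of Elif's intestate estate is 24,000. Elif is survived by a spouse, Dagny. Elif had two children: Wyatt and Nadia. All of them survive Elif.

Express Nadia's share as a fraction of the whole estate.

Nadia receives 1/3 of the estate.

Dagny takes one-third of 24,000 = 8,000. The remaining 16,000 passes to the descendants.
The descendants' portion (16,000) is divided into 2 shares of 8,000: Wyatt and Nadia each take 8,000.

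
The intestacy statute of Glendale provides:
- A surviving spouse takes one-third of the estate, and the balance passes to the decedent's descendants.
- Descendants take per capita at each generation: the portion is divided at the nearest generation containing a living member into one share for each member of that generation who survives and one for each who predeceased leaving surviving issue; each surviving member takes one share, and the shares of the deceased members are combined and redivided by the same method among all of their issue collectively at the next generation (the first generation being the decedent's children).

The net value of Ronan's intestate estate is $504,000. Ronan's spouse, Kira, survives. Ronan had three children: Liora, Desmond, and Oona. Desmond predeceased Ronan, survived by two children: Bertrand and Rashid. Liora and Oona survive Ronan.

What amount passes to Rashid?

Kira takes one-third of $504,000 = $168,000. The remaining $336,000 passes to the descendants.
The descendants' portion ($336,000) is divided at the children's generation into 3 shares of $112,000. Liora and Oona each take $112,000. The remaining share for the deceased Desmond ($112,000) is carried to the next generation.
That pool ($112,000) is divided at the grandchildren's generation equally among Bertrand and Rashid: $56,000 each.

Rashid receives $56,000.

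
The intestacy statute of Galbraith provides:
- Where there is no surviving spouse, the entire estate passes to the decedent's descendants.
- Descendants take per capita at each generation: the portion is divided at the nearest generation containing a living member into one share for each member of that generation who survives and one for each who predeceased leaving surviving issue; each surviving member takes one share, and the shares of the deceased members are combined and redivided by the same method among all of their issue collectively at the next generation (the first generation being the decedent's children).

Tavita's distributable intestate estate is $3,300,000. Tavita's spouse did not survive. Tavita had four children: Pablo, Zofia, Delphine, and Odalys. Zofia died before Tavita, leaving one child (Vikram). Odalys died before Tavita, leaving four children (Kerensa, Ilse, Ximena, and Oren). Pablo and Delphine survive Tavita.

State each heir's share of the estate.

Pablo: $825,000; Vikram: $330,000; Delphine: $825,000; Kerensa: $330,000; Ilse: $330,000; Ximena: $330,000; Oren: $330,000

The entire $3,300,000 passes to the descendants.
That amount ($3,300,000) is divided at the children's generation into 4 shares of $825,000. Pablo and Delphine each take $825,000. The 2 shares of the deceased (Zofia and Odalys) are combined into a pool of $1,650,000.
That pool ($1,650,000) is divided at the grandchildren's generation equally among Vikram, Kerensa, Ilse, Ximena, and Oren: $330,000 each.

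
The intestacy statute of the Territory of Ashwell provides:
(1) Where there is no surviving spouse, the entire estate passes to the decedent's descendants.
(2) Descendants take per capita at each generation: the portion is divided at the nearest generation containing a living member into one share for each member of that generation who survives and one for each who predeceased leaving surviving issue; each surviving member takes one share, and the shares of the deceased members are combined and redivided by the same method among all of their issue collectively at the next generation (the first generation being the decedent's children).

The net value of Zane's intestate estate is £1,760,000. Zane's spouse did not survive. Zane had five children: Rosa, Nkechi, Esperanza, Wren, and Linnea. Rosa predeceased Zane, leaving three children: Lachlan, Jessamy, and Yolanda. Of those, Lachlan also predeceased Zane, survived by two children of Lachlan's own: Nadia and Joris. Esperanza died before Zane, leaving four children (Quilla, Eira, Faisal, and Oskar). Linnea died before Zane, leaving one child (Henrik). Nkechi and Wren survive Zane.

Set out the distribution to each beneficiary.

Nadia: £66,000; Joris: £66,000; Jessamy: £132,000; Yolanda: £132,000; Nkechi: £352,000; Quilla: £132,000; Eira: £132,000; Faisal: £132,000; Oskar: £132,000; Wren: £352,000; Henrik: £132,000

The entire £1,760,000 passes to the descendants.
That amount (£1,760,000) is divided at the children's generation into 5 shares of £352,000. Nkechi and Wren each take £352,000. The 3 shares of the deceased (Rosa, Esperanza, and Linnea) are combined into a pool of £1,056,000.
That pool (£1,056,000) is divided at the grandchildren's generation into 8 shares of £132,000. Jessamy, Yolanda, Quilla, Eira, Faisal, Oskar, and Henrik each take £132,000. The remaining share for the deceased Lachlan (£132,000) is carried to the next generation.
That pool (£132,000) is divided at the great-grandchildren's generation equally among Nadia and Joris: £66,000 each.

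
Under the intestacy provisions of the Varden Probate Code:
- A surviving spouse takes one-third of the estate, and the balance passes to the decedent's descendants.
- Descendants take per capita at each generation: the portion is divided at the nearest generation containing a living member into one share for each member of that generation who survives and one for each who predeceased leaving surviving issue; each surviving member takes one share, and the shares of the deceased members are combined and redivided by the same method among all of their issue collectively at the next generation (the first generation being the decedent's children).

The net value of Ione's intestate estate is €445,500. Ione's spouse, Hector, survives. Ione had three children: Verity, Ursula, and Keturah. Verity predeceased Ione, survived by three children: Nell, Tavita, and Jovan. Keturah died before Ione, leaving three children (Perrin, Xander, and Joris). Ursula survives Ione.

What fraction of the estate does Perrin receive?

Perrin receives 2/27 of the estate.

Hector takes one-third of €445,500 = €148,500. The remaining €297,000 passes to the descendants.
The descendants' portion (€297,000) is divided at the children's generation into 3 shares of €99,000. Ursula takes €99,000. The 2 shares of the deceased (Verity and Keturah) are combined into a pool of €198,000.
That pool (€198,000) is divided at the grandchildren's generation equally among Nell, Tavita, Jovan, Perrin, Xander, and Joris: €33,000 each.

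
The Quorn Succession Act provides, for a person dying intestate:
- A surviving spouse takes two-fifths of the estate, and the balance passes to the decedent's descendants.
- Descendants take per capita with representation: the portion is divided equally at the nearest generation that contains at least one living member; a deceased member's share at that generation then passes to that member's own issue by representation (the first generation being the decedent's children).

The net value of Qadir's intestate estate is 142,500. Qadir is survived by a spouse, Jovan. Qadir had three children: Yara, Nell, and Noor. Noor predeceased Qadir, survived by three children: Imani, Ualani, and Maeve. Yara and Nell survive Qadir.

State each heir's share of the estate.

Jovan: 57,000; Yara: 28,500; Nell: 28,500; Imani: 9,500; Ualani: 9,500; Maeve: 9,500

Jovan takes two-fifths of 142,500 = 57,000. The remaining 85,500 passes to the descendants.
The descendants' portion (85,500) is divided into 3 shares of 28,500: Yara and Nell each take 28,500; Noor's 28,500 share passes to Noor's issue.
Noor's share (28,500) is divided into 3 shares of 9,500: Imani, Ualani, and Maeve each take 9,500.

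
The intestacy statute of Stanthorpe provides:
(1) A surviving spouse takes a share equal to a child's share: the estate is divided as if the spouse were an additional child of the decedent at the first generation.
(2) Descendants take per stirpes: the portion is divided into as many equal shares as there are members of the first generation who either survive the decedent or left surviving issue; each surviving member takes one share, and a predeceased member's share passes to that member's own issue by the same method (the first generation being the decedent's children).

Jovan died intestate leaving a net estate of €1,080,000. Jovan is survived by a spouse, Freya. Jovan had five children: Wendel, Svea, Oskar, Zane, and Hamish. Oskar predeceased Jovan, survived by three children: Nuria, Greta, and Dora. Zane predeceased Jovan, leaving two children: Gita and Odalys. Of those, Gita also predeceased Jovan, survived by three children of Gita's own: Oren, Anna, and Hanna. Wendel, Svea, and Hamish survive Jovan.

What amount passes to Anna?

The spouse counts as an additional share at the children's level, so there are 6 primary shares of €180,000. Freya takes one such share (€180,000).
The children's combined portion (€900,000) is divided into 5 shares of €180,000: Wendel, Svea, and Hamish each take €180,000; Oskar's €180,000 share passes to Oskar's issue; Zane's €180,000 share passes to Zane's issue.
Oskar's share (€180,000) is divided into 3 shares of €60,000: Nuria, Greta, and Dora each take €60,000.
Zane's share (€180,000) is divided into 2 shares of €90,000: Odalys takes €90,000; Gita's €90,000 share passes to Gita's issue.
Gita's share (€90,000) is divided into 3 shares of €30,000: Oren, Anna, and Hanna each take €30,000.

Anna receives €30,000.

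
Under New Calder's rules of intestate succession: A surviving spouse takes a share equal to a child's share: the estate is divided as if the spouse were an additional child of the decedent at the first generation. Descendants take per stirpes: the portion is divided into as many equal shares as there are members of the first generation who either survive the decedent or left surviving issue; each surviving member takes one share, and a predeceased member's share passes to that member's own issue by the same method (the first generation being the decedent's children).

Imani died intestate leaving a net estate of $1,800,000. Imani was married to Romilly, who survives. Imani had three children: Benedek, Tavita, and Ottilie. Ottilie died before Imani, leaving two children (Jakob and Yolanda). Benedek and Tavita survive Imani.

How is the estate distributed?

Romilly: $450,000; Benedek: $450,000; Tavita: $450,000; Jakob: $225,000; Yolanda: $225,000

The spouse counts as an additional share at the children's level, so there are 4 primary shares of $450,000. Romilly takes one such share ($450,000).
The children's combined portion ($1,350,000) is divided into 3 shares of $450,000: Benedek and Tavita each take $450,000; Ottilie's $450,000 share passes to Ottilie's issue.
Ottilie's share ($450,000) is divided into 2 shares of $225,000: Jakob and Yolanda each take $225,000.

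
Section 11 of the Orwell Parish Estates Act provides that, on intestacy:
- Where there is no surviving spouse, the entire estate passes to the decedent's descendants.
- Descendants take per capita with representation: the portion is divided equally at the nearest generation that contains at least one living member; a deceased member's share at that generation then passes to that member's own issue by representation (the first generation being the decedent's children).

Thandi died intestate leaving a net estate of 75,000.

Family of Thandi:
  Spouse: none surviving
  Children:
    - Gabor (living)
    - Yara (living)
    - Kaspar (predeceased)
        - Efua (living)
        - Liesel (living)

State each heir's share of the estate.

Gabor: 25,000; Yara: 25,000; Efua: 12,500; Liesel: 12,500

The entire 75,000 passes to the descendants.
That amount (75,000) is divided into 3 shares of 25,000: Gabor and Yara each take 25,000; Kaspar's 25,000 share passes to Kaspar's issue.
Kaspar's share (25,000) is divided into 2 shares of 12,500: Efua and Liesel each take 12,500.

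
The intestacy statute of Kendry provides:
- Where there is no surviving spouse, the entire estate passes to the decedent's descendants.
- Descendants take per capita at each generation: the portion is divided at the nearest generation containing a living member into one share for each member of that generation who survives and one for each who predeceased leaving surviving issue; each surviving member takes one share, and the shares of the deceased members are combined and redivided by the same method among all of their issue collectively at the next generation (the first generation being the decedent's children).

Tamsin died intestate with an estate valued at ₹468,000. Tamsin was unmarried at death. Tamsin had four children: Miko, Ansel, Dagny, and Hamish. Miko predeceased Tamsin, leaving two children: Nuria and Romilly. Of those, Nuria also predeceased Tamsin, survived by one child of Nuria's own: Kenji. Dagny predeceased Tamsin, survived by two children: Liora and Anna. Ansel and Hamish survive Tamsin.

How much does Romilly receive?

Romilly receives ₹58,500.

The entire ₹468,000 passes to the descendants.
That amount (₹468,000) is divided at the children's generation into 4 shares of ₹117,000. Ansel and Hamish each take ₹117,000. The 2 shares of the deceased (Miko and Dagny) are combined into a pool of ₹234,000.
That pool (₹234,000) is divided at the grandchildren's generation into 4 shares of ₹58,500. Romilly, Liora, and Anna each take ₹58,500. The remaining share for the deceased Nuria (₹58,500) is carried to the next generation.
That pool (₹58,500) passes entirely to Kenji, the sole taker at the great-grandchildren's generation.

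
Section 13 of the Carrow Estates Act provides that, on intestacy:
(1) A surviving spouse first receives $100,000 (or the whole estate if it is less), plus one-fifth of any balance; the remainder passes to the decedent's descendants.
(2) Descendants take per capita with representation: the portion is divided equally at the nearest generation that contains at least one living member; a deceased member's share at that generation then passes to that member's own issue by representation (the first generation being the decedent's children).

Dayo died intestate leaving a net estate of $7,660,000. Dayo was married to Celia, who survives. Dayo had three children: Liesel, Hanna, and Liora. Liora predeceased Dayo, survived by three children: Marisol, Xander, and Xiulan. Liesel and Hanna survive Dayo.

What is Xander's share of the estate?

Celia first takes $100,000, leaving a balance of $7,560,000. Celia then takes one-fifth of the balance ($1,512,000), for a total of $1,612,000. The remaining $6,048,000 passes to the descendants.
The descendants' portion ($6,048,000) is divided into 3 shares of $2,016,000: Liesel and Hanna each take $2,016,000; Liora's $2,016,000 share passes to Liora's issue.
Liora's share ($2,016,000) is divided into 3 shares of $672,000: Marisol, Xander, and Xiulan each take $672,000.

Xander receives $672,000.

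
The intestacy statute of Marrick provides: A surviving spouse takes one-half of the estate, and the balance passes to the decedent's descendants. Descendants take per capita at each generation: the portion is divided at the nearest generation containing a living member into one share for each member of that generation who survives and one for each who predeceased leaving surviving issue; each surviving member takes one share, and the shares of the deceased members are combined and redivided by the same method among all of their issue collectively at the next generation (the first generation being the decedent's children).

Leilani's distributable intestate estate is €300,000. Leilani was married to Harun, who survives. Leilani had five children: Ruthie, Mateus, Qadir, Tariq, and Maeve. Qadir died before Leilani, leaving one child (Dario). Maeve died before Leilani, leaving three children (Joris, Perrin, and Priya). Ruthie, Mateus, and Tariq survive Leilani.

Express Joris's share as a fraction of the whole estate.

Harun takes one-half of €300,000 = €150,000. The remaining €150,000 passes to the descendants.
The descendants' portion (€150,000) is divided at the children's generation into 5 shares of €30,000. Ruthie, Mateus, and Tariq each take €30,000. The 2 shares of the deceased (Qadir and Maeve) are combined into a pool of €60,000.
That pool (€60,000) is divided at the grandchildren's generation equally among Dario, Joris, Perrin, and Priya: €15,000 each.

Joris receives 1/20 of the estate.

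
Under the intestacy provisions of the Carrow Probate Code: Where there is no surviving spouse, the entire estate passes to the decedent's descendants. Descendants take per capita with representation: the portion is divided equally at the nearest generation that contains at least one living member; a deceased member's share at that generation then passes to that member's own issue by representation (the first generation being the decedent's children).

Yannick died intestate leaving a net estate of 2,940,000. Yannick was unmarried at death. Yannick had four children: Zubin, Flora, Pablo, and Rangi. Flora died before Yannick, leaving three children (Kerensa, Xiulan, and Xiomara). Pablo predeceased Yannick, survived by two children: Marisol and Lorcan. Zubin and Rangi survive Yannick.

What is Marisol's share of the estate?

Marisol receives 367,500.

The entire 2,940,000 passes to the descendants.
That amount (2,940,000) is divided into 4 shares of 735,000: Zubin and Rangi each take 735,000; Flora's 735,000 share passes to Flora's issue; Pablo's 735,000 share passes to Pablo's issue.
Flora's share (735,000) is divided into 3 shares of 245,000: Kerensa, Xiulan, and Xiomara each take 245,000.
Pablo's share (735,000) is divided into 2 shares of 367,500: Marisol and Lorcan each take 367,500.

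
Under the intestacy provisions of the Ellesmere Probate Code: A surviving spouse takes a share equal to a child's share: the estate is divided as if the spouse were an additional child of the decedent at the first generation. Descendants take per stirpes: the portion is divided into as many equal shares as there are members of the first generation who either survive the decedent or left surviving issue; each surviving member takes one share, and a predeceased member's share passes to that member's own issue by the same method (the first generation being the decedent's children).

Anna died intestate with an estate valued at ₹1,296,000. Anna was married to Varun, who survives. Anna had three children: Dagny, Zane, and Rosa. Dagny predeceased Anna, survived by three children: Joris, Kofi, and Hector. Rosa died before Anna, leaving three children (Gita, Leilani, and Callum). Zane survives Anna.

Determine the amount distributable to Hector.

The spouse counts as an additional share at the children's level, so there are 4 primary shares of ₹324,000. Varun takes one such share (₹324,000).
The children's combined portion (₹972,000) is divided into 3 shares of ₹324,000: Zane takes ₹324,000; Dagny's ₹324,000 share passes to Dagny's issue; Rosa's ₹324,000 share passes to Rosa's issue.
Dagny's share (₹324,000) is divided into 3 shares of ₹108,000: Joris, Kofi, and Hector each take ₹108,000.
Rosa's share (₹324,000) is divided into 3 shares of ₹108,000: Gita, Leilani, and Callum each take ₹108,000.

Hector receives ₹108,000.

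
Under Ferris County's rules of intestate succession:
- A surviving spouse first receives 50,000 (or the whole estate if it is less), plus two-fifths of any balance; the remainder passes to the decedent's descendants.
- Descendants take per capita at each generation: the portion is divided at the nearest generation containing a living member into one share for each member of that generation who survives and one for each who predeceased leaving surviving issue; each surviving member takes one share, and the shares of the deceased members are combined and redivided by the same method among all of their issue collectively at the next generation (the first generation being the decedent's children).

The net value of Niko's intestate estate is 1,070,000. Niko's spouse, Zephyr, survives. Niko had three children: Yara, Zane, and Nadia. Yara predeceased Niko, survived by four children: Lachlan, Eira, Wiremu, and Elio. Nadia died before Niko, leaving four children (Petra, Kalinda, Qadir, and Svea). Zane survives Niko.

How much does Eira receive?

Eira receives 51,000.

Zephyr first takes 50,000, leaving a balance of 1,020,000. Zephyr then takes two-fifths of the balance (408,000), for a total of 458,000. The remaining 612,000 passes to the descendants.
The descendants' portion (612,000) is divided at the children's generation into 3 shares of 204,000. Zane takes 204,000. The 2 shares of the deceased (Yara and Nadia) are combined into a pool of 408,000.
That pool (408,000) is divided at the grandchildren's generation equally among Lachlan, Eira, Wiremu, Elio, Petra, Kalinda, Qadir, and Svea: 51,000 each.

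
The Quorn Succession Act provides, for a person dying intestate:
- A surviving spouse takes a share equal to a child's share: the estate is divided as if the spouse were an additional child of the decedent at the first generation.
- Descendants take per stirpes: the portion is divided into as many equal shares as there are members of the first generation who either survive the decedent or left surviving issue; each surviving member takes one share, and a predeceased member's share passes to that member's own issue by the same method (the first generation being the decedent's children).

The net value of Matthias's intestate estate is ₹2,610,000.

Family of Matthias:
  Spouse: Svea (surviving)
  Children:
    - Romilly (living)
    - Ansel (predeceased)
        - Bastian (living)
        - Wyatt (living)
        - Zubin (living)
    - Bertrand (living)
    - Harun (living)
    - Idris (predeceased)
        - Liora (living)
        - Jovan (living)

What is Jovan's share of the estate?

The spouse counts as an additional share at the children's level, so there are 6 primary shares of ₹435,000. Svea takes one such share (₹435,000).
The children's combined portion (₹2,175,000) is divided into 5 shares of ₹435,000: Romilly, Bertrand, and Harun each take ₹435,000; Ansel's ₹435,000 share passes to Ansel's issue; Idris's ₹435,000 share passes to Idris's issue.
Ansel's share (₹435,000) is divided into 3 shares of ₹145,000: Bastian, Wyatt, and Zubin each take ₹145,000.
Idris's share (₹435,000) is divided into 2 shares of ₹217,500: Liora and Jovan each take ₹217,500.

Jovan receives ₹217,500.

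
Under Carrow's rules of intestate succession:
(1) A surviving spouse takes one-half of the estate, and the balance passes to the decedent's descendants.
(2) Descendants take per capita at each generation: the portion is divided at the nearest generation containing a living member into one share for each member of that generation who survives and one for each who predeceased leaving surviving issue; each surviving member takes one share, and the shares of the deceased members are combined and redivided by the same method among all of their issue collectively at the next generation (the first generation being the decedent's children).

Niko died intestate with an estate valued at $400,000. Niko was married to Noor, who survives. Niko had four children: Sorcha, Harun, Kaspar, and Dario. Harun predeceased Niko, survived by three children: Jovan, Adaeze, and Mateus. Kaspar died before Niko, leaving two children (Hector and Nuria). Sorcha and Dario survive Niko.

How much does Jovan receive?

Noor takes one-half of $400,000 = $200,000. The remaining $200,000 passes to the descendants.
The descendants' portion ($200,000) is divided at the children's generation into 4 shares of $50,000. Sorcha and Dario each take $50,000. The 2 shares of the deceased (Harun and Kaspar) are combined into a pool of $100,000.
That pool ($100,000) is divided at the grandchildren's generation equally among Jovan, Adaeze, Mateus, Hector, and Nuria: $20,000 each.

Jovan receives $20,000.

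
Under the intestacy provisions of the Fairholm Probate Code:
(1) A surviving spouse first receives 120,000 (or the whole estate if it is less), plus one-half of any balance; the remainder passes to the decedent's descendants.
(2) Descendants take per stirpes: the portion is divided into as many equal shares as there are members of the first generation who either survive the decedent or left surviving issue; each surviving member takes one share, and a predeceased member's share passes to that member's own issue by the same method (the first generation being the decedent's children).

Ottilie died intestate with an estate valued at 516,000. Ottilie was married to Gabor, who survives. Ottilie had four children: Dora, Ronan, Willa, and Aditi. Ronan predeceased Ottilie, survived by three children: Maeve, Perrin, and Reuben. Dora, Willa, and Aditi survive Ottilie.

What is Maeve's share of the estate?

Maeve receives 16,500.

Gabor first takes 120,000, leaving a balance of 396,000. Gabor then takes one-half of the balance (198,000), for a total of 318,000. The remaining 198,000 passes to the descendants.
The descendants' portion (198,000) is divided into 4 shares of 49,500: Dora, Willa, and Aditi each take 49,500; Ronan's 49,500 share passes to Ronan's issue.
Ronan's share (49,500) is divided into 3 shares of 16,500: Maeve, Perrin, and Reuben each take 16,500.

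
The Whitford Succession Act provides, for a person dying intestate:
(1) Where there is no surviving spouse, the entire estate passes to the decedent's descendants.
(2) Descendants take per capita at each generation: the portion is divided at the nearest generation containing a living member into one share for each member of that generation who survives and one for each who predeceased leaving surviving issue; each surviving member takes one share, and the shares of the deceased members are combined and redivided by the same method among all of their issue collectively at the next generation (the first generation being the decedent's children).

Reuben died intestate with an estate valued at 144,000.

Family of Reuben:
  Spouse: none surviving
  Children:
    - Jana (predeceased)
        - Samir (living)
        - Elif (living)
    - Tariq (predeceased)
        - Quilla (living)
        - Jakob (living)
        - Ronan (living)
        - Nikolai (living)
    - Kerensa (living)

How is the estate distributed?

Samir: 16,000; Elif: 16,000; Quilla: 16,000; Jakob: 16,000; Ronan: 16,000; Nikolai: 16,000; Kerensa: 48,000

The entire 144,000 passes to the descendants.
That amount (144,000) is divided at the children's generation into 3 shares of 48,000. Kerensa takes 48,000. The 2 shares of the deceased (Jana and Tariq) are combined into a pool of 96,000.
That pool (96,000) is divided at the grandchildren's generation equally among Samir, Elif, Quilla, Jakob, Ronan, and Nikolai: 16,000 each.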